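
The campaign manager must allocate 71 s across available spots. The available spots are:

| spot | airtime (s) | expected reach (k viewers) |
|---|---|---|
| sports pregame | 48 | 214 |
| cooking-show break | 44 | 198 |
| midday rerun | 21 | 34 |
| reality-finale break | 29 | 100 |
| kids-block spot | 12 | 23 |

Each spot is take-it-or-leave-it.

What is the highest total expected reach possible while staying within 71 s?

248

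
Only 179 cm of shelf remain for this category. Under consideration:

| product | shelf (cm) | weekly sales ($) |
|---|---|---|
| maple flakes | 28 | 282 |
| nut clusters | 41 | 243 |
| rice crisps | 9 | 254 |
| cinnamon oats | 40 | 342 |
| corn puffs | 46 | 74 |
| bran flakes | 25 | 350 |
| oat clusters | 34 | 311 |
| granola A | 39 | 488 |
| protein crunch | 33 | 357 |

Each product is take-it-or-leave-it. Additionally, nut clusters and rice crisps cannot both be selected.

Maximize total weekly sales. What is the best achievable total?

2073

By weekly sales per cm: rice crisps 28.22, bran flakes 14.00, granola A 12.51, protein crunch 10.82 lead.
A density-first pass picks maple flakes + rice crisps + bran flakes + oat clusters + granola A + protein crunch — 2042 at 168 cm.
Replace oat clusters with cinnamon oats: the trade gains 31 net, giving 2073 at 174 cm.
The closest alternative, maple flakes + rice crisps + bran flakes + oat clusters + granola A + protein crunch, reaches only 2042.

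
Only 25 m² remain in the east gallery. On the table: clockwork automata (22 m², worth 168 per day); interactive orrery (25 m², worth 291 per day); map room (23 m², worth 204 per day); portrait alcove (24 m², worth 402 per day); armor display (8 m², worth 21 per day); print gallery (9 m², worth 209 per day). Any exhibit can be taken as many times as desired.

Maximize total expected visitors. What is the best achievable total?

Best packing: 2×print gallery — 18 m², 418 total.
No other feasible combination exceeds 418.

418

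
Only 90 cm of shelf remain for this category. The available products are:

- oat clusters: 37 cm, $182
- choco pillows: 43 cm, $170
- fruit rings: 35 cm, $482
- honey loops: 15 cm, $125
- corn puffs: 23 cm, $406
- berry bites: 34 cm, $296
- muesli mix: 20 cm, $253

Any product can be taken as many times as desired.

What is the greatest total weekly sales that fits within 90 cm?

1471

The ratio ordering already packs tightly: 3×corn puffs + muesli mix, 89 cm, 1471.
Every other selection either busts 90 cm or fails to beat 1471.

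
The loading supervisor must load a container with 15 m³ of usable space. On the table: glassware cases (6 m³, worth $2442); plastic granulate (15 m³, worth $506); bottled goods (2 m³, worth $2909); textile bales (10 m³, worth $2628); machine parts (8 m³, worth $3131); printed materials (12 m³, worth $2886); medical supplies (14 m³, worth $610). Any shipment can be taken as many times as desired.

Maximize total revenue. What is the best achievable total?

20363

7×bottled goods uses 14 of the 15 m³ and totals 20363.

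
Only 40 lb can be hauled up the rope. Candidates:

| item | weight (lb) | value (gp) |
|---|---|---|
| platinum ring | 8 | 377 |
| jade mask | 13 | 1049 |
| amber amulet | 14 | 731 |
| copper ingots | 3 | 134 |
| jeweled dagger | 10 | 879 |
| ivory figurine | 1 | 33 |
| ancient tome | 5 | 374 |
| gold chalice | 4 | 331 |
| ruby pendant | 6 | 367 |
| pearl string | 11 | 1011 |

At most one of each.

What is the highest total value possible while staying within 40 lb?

3346

The ratio heuristic lands on jade mask + jeweled dagger + ivory figurine + gold chalice + pearl string (3303) but leaves 1 lb idle.
Replace gold chalice with ancient tome: the trade gains 43 net, giving 3346 at 40 lb.
No other feasible combination exceeds 3346.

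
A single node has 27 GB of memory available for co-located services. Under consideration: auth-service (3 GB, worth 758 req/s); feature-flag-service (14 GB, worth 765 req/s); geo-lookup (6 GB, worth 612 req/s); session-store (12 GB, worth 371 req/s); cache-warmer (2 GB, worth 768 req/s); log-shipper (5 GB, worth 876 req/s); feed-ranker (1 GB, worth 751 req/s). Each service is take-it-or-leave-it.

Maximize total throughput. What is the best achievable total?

3918

Filling by ratio: auth-service + geo-lookup + cache-warmer + log-shipper + feed-ranker for 3765, with 10 GB left unused.
Replace geo-lookup with feature-flag-service: the trade gains 153 net, giving 3918 at 25 GB.
The spare 2 GB is too small for any remaining service, and no exchange beats 3918.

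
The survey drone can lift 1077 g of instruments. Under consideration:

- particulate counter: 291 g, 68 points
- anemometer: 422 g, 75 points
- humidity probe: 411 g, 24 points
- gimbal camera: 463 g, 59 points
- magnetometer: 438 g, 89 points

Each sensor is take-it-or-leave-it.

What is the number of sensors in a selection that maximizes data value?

Best achievable data value is 164.
For example anemometer + magnetometer achieves it, using 860 g.
Any selection reaching 164 contains exactly 2 sensors.

2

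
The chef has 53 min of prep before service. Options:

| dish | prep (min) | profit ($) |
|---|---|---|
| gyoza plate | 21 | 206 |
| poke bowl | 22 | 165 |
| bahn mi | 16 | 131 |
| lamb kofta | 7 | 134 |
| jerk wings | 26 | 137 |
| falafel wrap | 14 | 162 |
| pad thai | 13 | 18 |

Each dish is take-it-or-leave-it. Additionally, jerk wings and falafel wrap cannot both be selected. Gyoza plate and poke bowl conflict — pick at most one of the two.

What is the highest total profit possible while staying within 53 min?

502

Ranking by ratio (profit/min): lamb kofta 19.14, falafel wrap 11.57, gyoza plate 9.81, bahn mi 8.19.
The ratio ordering already packs tightly: gyoza plate + lamb kofta + falafel wrap, 42 min, 502.
Every other selection either busts 53 min or breaks a pairing rule or fails to beat 502.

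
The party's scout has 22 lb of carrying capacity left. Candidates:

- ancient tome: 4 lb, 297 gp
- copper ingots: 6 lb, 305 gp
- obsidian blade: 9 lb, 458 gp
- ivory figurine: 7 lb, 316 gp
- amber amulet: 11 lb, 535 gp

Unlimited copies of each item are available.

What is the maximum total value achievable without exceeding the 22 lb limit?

1493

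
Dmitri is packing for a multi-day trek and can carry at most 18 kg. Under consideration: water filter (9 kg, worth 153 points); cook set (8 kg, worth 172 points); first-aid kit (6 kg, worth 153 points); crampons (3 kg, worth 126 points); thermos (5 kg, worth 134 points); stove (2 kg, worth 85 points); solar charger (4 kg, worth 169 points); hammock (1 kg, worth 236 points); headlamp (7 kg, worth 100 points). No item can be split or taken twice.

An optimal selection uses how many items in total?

5

The maximum utility within 18 kg is 788.
For example cook set + crampons + stove + solar charger + hammock achieves it, using 18 kg.
Every optimal selection uses 5 items.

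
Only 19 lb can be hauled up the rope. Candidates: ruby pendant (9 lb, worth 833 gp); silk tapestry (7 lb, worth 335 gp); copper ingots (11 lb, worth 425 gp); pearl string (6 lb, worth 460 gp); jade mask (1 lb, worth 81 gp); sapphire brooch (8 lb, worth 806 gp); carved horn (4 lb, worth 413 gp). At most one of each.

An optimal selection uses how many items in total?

Best achievable value is 1760.
pearl string + jade mask + sapphire brooch + carved horn hits 1760 at 19 lb.
Every optimal selection uses 4 items.

4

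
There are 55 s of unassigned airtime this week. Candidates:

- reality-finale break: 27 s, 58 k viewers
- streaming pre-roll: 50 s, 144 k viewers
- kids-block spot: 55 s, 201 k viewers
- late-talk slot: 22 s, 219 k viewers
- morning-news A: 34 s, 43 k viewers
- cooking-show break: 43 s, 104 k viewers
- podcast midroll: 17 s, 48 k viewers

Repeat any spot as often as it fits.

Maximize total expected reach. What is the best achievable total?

438

By expected reach per s: late-talk slot 9.95, kids-block spot 3.65, streaming pre-roll 2.88, podcast midroll 2.82 lead.
Best packing: 2×late-talk slot — 44 s, 438 total.
The spare 11 s is too small for any remaining spot, and no exchange beats 438.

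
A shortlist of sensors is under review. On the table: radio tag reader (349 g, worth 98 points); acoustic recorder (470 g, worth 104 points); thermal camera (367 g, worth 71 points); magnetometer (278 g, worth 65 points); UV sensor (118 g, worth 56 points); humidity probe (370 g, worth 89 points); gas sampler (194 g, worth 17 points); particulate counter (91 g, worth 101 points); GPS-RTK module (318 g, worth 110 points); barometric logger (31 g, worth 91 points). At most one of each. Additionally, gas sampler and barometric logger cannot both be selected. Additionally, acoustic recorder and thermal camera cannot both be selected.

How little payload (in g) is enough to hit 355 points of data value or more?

558

Minimise g subject to total data value ≥ 355.
UV sensor + particulate counter + GPS-RTK module + barometric logger reaches 358 using 558 g.
No combination under 558 g hits 355.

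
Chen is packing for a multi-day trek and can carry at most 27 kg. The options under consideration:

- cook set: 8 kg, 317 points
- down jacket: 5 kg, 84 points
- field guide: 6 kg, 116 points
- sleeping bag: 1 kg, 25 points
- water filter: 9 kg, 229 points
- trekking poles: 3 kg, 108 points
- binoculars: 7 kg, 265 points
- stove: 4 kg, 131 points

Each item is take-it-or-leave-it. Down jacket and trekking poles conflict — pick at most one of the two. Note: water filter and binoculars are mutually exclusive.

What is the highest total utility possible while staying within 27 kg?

854

Filling by ratio: cook set + sleeping bag + trekking poles + binoculars + stove for 846, with 4 kg left unused.
Dropping trekking poles frees 3 kg; slotting in field guide (6 kg) lifts the total to 854 at 26 kg.
An exhaustive check of the 256 subsets confirms 854.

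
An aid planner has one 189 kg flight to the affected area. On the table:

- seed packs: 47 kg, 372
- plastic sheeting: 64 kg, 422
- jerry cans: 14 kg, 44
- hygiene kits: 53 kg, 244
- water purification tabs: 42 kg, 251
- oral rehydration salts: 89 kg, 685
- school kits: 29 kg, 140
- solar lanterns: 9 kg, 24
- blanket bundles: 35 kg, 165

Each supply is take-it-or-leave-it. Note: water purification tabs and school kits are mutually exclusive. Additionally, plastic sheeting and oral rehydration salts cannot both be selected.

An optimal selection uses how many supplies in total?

4

Best achievable people served is 1332.
seed packs + water purification tabs + oral rehydration salts + solar lanterns hits 1332 at 187 kg.
Every optimal selection uses 4 supplies.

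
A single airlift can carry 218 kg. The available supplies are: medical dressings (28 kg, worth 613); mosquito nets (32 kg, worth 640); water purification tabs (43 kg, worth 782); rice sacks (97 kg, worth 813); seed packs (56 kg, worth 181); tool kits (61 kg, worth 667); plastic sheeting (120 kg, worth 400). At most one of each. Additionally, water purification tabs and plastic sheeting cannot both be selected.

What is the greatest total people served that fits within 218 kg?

2848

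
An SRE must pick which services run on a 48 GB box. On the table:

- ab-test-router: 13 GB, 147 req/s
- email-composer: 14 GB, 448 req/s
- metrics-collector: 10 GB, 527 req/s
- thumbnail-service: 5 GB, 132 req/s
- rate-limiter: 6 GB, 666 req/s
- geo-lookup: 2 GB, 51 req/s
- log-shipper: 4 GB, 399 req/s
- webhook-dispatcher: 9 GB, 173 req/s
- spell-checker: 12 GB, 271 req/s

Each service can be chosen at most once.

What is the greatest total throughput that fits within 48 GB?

Greedy by ratio would take email-composer + metrics-collector + thumbnail-service + rate-limiter + geo-lookup + log-shipper: 41 GB used, total 2223.
Dropping thumbnail-service frees 5 GB; slotting in spell-checker (12 GB) lifts the total to 2362 at 48 GB.
Nothing else within 48 GB beats 2362.

2362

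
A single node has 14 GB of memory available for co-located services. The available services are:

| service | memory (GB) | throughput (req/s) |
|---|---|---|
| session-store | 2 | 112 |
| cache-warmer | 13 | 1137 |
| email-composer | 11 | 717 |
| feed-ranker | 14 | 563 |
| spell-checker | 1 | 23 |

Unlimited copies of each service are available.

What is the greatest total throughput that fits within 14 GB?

The ratio ordering already packs tightly: cache-warmer + spell-checker, 14 GB, 1160.
Nothing else within 14 GB beats 1160.

1160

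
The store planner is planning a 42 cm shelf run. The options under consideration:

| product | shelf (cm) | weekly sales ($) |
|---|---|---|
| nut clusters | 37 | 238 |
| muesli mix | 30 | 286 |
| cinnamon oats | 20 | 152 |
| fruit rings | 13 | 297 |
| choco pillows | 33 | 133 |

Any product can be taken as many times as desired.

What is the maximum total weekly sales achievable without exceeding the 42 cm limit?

The ratio ordering already packs tightly: 3×fruit rings, 39 cm, 891.
Nothing else within 42 cm beats 891.

891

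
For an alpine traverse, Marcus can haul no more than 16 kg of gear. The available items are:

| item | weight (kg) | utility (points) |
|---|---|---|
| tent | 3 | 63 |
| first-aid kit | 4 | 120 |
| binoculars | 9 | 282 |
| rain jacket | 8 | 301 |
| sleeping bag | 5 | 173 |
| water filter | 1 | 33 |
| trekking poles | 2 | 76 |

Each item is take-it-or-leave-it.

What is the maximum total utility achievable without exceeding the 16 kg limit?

583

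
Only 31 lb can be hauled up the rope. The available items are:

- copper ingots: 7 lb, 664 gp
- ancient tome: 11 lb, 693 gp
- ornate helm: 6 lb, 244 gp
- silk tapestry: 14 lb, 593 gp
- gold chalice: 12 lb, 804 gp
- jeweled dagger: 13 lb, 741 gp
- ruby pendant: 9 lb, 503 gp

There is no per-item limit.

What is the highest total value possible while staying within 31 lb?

Density check — copper ingots 94.86, gold chalice 67.00, ancient tome 63.00 are the best per lb.
The ratio ordering already packs tightly: 4×copper ingots, 28 lb, 2656.

2656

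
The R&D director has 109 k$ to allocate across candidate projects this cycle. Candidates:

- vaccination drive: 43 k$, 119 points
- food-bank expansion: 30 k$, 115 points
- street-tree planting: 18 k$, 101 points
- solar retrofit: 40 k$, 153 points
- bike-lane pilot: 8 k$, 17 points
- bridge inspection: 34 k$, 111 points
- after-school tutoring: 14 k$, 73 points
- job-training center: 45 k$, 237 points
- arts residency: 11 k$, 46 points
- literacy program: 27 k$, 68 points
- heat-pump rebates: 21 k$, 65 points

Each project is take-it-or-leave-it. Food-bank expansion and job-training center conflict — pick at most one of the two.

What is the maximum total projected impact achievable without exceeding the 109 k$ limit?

The ratio ordering already packs tightly: street-tree planting + after-school tutoring + job-training center + arts residency + heat-pump rebates, 109 k$, 522.
Runner-up street-tree planting + bridge inspection + job-training center + arts residency tops out at 495.

522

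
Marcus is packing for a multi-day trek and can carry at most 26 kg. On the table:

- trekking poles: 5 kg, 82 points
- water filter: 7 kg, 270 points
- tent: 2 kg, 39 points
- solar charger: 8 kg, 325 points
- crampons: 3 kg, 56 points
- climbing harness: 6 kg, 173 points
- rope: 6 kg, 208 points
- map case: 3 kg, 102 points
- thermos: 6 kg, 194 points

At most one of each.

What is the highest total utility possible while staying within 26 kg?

The ratio ordering already packs tightly: water filter + tent + solar charger + rope + map case, 26 kg, 944.
Next best is water filter + tent + solar charger + map case + thermos at 930 (26 kg) — short by 14.

944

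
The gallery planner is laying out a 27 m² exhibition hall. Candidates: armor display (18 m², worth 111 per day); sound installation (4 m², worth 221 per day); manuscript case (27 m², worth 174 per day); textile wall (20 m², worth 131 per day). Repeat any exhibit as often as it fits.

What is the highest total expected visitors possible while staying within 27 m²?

By expected visitors per m²: sound installation 55.25, textile wall 6.55, manuscript case 6.44, armor display 6.17 lead.
The ratio ordering already packs tightly: 6×sound installation, 24 m², 1326.

1326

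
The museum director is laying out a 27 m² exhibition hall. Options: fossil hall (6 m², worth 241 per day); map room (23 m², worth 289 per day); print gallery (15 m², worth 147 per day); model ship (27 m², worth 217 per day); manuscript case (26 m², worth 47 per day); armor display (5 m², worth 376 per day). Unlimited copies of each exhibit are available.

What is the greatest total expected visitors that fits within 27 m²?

Best packing: 5×armor display — 25 m², 1880 total.
No other feasible combination exceeds 1880.

1880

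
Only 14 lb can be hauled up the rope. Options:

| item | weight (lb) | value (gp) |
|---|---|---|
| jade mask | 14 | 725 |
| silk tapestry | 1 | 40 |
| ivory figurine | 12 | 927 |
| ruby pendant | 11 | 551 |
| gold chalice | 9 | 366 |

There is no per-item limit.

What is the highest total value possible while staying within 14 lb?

1007

Taking 2×silk tapestry + ivory figurine: 14 lb used, 1007 in value.
Every other selection either busts 14 lb or fails to beat 1007.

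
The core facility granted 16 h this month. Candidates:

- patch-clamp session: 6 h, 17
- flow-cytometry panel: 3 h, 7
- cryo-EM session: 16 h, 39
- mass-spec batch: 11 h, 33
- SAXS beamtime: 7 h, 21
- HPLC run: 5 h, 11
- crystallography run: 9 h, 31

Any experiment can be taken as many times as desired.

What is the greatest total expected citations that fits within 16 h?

52

Best packing: SAXS beamtime + crystallography run — 16 h, 52 total.
No other feasible combination exceeds 52.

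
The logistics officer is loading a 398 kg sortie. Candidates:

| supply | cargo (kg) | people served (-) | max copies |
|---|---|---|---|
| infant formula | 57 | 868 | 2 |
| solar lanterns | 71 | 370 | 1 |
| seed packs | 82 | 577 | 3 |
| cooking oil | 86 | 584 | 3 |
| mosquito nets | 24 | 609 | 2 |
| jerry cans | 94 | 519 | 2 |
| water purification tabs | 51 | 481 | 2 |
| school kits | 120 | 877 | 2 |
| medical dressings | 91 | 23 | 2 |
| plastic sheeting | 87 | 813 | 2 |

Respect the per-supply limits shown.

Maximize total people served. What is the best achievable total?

Ranking by ratio (people served/kg): mosquito nets 25.38, infant formula 15.23, water purification tabs 9.43, plastic sheeting 9.34.
A density-first pass picks 2×infant formula + 2×mosquito nets + 2×water purification tabs + plastic sheeting — 4729 at 351 kg.
Replace water purification tabs with plastic sheeting: the trade gains 332 net, giving 5061 at 387 kg.

5061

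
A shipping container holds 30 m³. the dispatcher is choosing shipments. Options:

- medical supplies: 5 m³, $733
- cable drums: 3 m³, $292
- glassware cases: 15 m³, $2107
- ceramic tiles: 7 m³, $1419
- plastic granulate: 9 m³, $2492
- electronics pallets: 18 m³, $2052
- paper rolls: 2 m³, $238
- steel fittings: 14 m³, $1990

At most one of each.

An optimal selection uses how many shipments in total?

3

Best achievable revenue is 5901.
ceramic tiles + plastic granulate + steel fittings hits 5901 at 30 m³.
Every optimal selection uses 3 shipments.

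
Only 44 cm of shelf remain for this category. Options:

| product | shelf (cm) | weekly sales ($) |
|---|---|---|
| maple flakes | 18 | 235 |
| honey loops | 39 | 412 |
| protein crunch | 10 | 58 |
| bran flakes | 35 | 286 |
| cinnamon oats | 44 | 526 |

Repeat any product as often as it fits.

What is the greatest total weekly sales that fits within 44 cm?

Ranking by ratio (weekly sales/cm): maple flakes 13.06, cinnamon oats 11.95, honey loops 10.56.
A density-first pass picks 2×maple flakes — 470 at 36 cm.
Dropping 2×maple flakes frees 36 cm; slotting in cinnamon oats (44 cm) lifts the total to 526 at 44 cm.
No other feasible combination exceeds 526.

526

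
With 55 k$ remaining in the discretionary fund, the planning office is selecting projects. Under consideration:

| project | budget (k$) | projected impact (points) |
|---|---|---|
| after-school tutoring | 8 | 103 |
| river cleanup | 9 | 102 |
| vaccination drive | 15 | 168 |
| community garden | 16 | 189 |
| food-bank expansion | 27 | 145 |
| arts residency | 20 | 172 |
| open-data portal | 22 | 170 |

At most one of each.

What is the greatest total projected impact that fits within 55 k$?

566

The ratio heuristic lands on after-school tutoring + river cleanup + vaccination drive + community garden (562) but leaves 7 k$ idle.
Dropping vaccination drive frees 15 k$; slotting in arts residency (20 k$) lifts the total to 566 at 53 k$.
Runner-up after-school tutoring + river cleanup + community garden + open-data portal tops out at 564.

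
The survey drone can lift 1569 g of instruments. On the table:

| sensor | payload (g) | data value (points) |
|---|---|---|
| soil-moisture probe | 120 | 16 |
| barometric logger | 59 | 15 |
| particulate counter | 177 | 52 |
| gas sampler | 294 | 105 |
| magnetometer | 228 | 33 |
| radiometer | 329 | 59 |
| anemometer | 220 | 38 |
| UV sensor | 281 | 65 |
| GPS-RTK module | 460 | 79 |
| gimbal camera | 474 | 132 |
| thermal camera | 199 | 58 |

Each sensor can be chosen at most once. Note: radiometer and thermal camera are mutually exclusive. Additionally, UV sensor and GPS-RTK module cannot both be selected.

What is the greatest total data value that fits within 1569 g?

Density check — gas sampler 0.36, particulate counter 0.29, thermal camera 0.29, gimbal camera 0.28 are the best per g.
Taking the top-ratio sensors first gives barometric logger + particulate counter + gas sampler + UV sensor + gimbal camera + thermal camera for 427 (1484 g).
Dropping barometric logger frees 59 g; slotting in soil-moisture probe (120 g) lifts the total to 428 at 1545 g.
Next best is barometric logger + particulate counter + gas sampler + UV sensor + gimbal camera + thermal camera at 427 (1484 g) — short by 1.

428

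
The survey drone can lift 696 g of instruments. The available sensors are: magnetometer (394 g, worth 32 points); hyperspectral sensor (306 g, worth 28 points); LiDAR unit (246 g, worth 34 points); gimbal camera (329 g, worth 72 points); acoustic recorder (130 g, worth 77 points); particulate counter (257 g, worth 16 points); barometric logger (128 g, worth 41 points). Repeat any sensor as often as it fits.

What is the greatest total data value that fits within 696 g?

385

Best packing: 5×acoustic recorder — 650 g, 385 total.
That's the maximum — no swap from here does better than 385.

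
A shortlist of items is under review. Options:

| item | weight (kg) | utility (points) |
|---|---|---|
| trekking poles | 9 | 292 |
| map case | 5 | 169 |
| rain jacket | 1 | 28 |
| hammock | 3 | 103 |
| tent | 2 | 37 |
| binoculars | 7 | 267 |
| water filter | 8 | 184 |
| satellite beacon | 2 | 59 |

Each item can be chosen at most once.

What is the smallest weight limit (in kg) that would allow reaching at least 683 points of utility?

Minimise kg subject to total utility ≥ 683.
trekking poles + rain jacket + hammock + binoculars reaches 690 using 20 kg.
Any bundle with less than 20 kg falls short of 683.

20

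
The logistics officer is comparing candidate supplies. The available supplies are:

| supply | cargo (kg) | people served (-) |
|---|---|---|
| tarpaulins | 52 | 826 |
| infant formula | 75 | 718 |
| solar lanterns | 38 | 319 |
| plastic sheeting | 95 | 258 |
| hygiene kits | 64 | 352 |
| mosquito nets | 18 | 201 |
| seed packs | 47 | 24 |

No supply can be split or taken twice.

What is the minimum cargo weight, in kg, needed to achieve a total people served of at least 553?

52

Need the lightest bundle worth ≥ 553.
tarpaulins: 826 people served at 52 kg.
Any bundle with less than 52 kg falls short of 553.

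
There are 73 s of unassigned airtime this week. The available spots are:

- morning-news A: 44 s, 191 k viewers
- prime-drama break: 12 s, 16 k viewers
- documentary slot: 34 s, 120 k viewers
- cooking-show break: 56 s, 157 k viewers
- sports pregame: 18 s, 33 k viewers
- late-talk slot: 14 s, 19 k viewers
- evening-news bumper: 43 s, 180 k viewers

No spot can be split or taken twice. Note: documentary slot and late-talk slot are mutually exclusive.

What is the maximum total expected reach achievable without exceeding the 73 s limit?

229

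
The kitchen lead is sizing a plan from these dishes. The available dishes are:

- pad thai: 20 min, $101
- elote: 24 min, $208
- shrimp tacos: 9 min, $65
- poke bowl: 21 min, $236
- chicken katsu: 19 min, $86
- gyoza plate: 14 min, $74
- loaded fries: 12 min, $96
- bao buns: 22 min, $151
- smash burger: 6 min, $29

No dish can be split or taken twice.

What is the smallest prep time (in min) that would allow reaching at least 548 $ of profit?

Minimise min subject to total profit ≥ 548.
elote + poke bowl + loaded fries + smash burger reaches 569 using 63 min.
Any bundle with less than 63 min falls short of 548.

63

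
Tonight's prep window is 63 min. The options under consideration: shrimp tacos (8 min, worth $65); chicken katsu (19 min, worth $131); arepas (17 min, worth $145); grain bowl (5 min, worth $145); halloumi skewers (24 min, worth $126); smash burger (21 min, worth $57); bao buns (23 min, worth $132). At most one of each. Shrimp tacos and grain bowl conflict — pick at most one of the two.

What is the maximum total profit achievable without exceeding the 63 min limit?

478

Best packing: chicken katsu + arepas + grain bowl + smash burger — 62 min, 478 total.
Runner-up arepas + grain bowl + bao buns tops out at 422.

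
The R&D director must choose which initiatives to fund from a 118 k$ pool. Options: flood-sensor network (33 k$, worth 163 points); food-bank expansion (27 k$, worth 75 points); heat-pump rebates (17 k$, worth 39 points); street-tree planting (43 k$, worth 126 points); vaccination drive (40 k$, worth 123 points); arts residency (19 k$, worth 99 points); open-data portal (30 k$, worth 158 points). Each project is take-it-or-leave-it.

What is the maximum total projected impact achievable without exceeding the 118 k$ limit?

495

By projected impact per k$: open-data portal 5.27, arts residency 5.21, flood-sensor network 4.94 lead.
Taking flood-sensor network + food-bank expansion + arts residency + open-data portal: 109 k$ used, 495 in projected impact.
An exhaustive check of the 128 subsets confirms 495.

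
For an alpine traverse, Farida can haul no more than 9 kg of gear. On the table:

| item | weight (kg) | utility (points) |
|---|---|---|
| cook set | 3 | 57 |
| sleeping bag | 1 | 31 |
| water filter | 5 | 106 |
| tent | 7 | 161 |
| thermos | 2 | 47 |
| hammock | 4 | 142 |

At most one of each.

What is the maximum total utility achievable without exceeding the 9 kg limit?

248

Greedy by ratio would take sleeping bag + thermos + hammock: 7 kg used, total 220.
Dropping sleeping bag and thermos frees 3 kg; slotting in water filter (5 kg) lifts the total to 248 at 9 kg.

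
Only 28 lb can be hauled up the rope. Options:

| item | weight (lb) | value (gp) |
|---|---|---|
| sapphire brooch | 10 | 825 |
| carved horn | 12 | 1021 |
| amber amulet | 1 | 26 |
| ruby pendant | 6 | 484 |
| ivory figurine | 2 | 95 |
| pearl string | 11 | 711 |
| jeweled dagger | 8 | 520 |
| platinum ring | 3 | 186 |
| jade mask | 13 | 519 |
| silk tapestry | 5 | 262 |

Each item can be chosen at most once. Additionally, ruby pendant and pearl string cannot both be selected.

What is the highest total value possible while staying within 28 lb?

2330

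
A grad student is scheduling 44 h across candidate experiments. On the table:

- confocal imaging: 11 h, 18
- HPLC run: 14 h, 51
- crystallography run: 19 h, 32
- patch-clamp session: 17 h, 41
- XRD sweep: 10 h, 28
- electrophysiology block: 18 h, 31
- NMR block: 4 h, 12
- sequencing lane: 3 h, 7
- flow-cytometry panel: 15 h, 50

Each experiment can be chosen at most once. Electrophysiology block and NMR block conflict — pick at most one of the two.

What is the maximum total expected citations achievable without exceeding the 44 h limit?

Ranking by ratio (expected citations/h): HPLC run 3.64, flow-cytometry panel 3.33, NMR block 3.00.
HPLC run + XRD sweep + NMR block + flow-cytometry panel uses 43 of the 44 h and totals 141.
The spare 1 h is too small for any remaining experiment, and no feasible exchange beats 141.

141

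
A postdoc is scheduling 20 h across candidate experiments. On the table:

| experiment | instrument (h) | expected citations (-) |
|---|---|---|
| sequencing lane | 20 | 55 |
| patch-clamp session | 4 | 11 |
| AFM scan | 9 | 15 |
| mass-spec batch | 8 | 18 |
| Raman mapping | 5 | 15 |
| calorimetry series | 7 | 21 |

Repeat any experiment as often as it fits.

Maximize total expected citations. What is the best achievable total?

Ranking by ratio (expected citations/h): Raman mapping 3.00, calorimetry series 3.00, sequencing lane 2.75, patch-clamp session 2.75.
4×Raman mapping uses 20 of the 20 h and totals 60.
Nothing else within 20 h beats 60.

60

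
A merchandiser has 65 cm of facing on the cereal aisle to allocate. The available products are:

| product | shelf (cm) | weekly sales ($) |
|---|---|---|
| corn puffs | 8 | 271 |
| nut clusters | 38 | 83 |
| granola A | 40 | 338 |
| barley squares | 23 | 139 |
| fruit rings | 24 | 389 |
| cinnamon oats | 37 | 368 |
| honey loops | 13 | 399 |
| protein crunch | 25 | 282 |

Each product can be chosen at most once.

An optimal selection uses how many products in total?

3

The maximum weekly sales within 65 cm is 1070.
fruit rings + honey loops + protein crunch hits 1070 at 62 cm.
All optima have 3 products.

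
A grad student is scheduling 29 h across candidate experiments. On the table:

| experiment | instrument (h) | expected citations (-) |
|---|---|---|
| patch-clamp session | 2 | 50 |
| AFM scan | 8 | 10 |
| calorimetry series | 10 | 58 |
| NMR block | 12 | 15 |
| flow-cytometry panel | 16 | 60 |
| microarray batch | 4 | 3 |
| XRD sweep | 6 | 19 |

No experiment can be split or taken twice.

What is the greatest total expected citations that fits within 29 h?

168

Best packing: patch-clamp session + calorimetry series + flow-cytometry panel — 28 h, 168 total.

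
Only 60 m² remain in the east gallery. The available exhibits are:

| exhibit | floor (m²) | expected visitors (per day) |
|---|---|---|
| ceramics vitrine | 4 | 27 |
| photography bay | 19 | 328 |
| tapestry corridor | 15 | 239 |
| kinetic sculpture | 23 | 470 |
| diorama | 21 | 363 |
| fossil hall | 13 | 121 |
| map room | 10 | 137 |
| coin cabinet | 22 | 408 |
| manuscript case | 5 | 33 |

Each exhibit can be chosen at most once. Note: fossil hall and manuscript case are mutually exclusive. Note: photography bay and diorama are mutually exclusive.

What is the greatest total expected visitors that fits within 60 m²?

1117

Taking tapestry corridor + kinetic sculpture + coin cabinet: 60 m² used, 1117 in expected visitors.
Runner-up tapestry corridor + kinetic sculpture + diorama tops out at 1072.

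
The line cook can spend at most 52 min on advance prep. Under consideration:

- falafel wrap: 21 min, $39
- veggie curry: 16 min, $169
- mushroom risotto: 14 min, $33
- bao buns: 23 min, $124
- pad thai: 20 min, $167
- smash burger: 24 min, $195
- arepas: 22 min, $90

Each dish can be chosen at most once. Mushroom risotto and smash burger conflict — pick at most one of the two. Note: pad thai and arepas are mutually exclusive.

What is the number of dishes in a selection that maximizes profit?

Optimal total is 369.
veggie curry + mushroom risotto + pad thai hits 369 at 50 min.
All optima have 3 dishes.

3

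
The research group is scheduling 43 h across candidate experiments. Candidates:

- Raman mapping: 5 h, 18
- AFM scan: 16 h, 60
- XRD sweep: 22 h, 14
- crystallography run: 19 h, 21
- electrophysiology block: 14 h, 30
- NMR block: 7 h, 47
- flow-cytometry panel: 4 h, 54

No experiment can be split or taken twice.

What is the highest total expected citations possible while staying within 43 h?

191

Ranking by ratio (expected citations/h): flow-cytometry panel 13.50, NMR block 6.71, AFM scan 3.75.
A density-first pass picks Raman mapping + AFM scan + NMR block + flow-cytometry panel — 179 at 32 h.
The 5 h tied up in Raman mapping is better spent on electrophysiology block — total rises to 191 (41 h).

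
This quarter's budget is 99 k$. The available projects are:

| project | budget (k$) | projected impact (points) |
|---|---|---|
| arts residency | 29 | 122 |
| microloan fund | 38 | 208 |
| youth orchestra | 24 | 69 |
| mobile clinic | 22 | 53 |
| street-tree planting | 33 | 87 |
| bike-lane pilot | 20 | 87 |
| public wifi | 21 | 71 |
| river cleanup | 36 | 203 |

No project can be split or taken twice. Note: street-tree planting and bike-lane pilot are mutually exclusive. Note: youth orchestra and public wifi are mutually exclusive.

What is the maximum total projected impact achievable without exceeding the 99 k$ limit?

Taking microloan fund + bike-lane pilot + river cleanup: 94 k$ used, 498 in projected impact.

498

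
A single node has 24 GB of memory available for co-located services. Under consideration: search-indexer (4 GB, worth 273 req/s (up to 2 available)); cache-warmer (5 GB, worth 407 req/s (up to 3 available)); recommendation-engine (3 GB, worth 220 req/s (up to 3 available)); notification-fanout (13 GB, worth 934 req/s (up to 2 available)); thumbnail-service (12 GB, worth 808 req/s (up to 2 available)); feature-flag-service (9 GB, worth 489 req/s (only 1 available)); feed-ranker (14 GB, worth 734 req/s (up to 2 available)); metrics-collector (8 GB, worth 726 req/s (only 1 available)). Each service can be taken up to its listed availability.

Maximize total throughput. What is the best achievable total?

Taking the top-ratio services first gives 3×cache-warmer + metrics-collector for 1947 (23 GB).
Replace cache-warmer with 2×recommendation-engine: the trade gains 33 net, giving 1980 at 24 GB.

1980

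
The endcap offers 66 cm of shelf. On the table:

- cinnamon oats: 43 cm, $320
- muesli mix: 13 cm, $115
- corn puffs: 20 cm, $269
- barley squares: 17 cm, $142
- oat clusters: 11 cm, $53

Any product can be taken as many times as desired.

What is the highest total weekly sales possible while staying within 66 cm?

807

By weekly sales per cm: corn puffs 13.45, muesli mix 8.85, barley squares 8.35, cinnamon oats 7.44 lead.
Best packing: 3×corn puffs — 60 cm, 807 total.
The spare 6 cm is too small for any remaining product, and no exchange beats 807.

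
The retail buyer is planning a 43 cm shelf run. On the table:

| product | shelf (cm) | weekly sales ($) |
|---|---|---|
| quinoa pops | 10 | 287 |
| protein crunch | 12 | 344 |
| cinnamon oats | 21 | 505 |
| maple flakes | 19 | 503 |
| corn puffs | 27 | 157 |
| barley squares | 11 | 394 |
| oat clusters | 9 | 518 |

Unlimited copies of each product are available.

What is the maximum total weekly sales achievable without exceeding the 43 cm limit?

2072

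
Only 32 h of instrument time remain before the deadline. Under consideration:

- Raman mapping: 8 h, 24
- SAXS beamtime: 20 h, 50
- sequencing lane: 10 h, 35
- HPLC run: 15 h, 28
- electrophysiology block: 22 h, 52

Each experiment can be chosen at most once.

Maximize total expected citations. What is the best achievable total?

By expected citations per h: sequencing lane 3.50, Raman mapping 3.00, SAXS beamtime 2.50, electrophysiology block 2.36 lead.
Taking the top-ratio experiments first gives Raman mapping + sequencing lane for 59 (18 h).
The 8 h tied up in Raman mapping is better spent on electrophysiology block — total rises to 87 (32 h).
An exhaustive check of the 32 subsets confirms 87.

87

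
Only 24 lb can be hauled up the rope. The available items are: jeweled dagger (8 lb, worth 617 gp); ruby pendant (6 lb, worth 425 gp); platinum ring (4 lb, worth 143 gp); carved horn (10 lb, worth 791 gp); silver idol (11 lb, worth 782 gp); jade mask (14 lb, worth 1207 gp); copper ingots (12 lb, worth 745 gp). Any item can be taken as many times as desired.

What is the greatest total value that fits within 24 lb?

1998

The ratio ordering already packs tightly: carved horn + jade mask, 24 lb, 1998.
That's the maximum — no swap from here does better than 1998.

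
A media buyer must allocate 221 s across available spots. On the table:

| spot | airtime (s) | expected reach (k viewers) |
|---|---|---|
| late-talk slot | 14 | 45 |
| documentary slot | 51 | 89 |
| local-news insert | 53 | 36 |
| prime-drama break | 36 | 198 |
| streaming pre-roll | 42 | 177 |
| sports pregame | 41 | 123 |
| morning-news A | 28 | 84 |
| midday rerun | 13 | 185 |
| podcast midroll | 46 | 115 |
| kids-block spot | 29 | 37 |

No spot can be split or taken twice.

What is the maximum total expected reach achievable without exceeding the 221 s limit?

927

By expected reach per s: midday rerun 14.23, prime-drama break 5.50, streaming pre-roll 4.21, late-talk slot 3.21 lead.
Best packing: late-talk slot + prime-drama break + streaming pre-roll + sports pregame + morning-news A + midday rerun + podcast midroll — 220 s, 927 total.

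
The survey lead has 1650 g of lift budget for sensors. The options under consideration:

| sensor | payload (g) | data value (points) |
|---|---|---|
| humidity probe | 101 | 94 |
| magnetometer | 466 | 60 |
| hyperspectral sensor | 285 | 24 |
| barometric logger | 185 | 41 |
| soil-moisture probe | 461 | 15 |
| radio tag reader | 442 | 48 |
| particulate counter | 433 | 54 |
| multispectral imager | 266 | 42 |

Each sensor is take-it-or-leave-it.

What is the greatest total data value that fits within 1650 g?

297

Ranking by ratio (data value/g): humidity probe 0.93, barometric logger 0.22, multispectral imager 0.16, magnetometer 0.13.
A density-first pass picks humidity probe + magnetometer + barometric logger + particulate counter + multispectral imager — 291 at 1451 g.
Replace multispectral imager with radio tag reader: the trade gains 6 net, giving 297 at 1627 g.
The closest alternative, humidity probe + magnetometer + barometric logger + particulate counter + multispectral imager, reaches only 291.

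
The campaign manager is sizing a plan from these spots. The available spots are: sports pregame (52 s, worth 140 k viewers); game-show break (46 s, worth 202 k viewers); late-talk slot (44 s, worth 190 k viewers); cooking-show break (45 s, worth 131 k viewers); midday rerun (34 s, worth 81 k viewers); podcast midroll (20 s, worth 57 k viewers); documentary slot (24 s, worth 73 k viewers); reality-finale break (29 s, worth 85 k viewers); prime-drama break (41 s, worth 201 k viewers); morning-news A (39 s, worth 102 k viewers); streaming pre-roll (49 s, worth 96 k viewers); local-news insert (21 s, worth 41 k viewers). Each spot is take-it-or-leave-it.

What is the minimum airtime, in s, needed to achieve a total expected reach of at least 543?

131

Minimise s subject to total expected reach ≥ 543.
game-show break + late-talk slot + prime-drama break: 593 expected reach at 131 s.
Below 131 s the best achievable stays under 543.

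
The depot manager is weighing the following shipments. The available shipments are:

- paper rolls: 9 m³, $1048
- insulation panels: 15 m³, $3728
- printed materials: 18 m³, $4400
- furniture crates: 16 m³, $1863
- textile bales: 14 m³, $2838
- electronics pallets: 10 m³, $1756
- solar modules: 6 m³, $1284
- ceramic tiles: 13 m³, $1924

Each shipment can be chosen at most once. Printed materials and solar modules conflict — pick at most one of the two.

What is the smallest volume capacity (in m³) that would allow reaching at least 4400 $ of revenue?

Look for the lowest-volume combination reaching 4400.
Taking printed materials gives 4400 (≥ 4400) for 18 m³.
Below 18 m³ the best achievable stays under 4400.

18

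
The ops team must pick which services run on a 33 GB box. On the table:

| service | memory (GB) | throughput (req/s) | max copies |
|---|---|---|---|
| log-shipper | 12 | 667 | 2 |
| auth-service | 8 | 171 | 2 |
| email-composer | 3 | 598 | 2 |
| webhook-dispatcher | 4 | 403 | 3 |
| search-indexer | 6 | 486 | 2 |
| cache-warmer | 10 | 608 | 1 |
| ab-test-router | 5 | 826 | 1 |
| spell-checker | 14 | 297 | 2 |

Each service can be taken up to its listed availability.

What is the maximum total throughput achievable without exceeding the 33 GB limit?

3839

Taking the top-ratio services first gives 2×email-composer + 3×webhook-dispatcher + search-indexer + ab-test-router for 3717 (29 GB).
Replace search-indexer with cache-warmer: the trade gains 122 net, giving 3839 at 33 GB.
No other feasible combination exceeds 3839.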